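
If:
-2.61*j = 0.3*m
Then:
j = -0.114942528735632*m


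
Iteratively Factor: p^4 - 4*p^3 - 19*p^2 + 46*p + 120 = (p + 2)*(p^3 - 6*p^2 - 7*p + 60) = (p - 5)*(p + 2)*(p^2 - p - 12) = (p - 5)*(p - 4)*(p + 2)*(p + 3)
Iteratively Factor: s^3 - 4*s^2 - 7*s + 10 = (s - 5)*(s^2 + s - 2) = (s - 5)*(s - 1)*(s + 2)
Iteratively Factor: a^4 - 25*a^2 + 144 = (a + 4)*(a^3 - 4*a^2 - 9*a + 36) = (a + 3)*(a + 4)*(a^2 - 7*a + 12) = (a - 3)*(a + 3)*(a + 4)*(a - 4)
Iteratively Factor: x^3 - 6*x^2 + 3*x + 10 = (x - 5)*(x^2 - x - 2) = (x - 5)*(x - 2)*(x + 1)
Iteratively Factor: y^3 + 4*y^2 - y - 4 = (y + 4)*(y^2 - 1) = (y - 1)*(y + 4)*(y + 1)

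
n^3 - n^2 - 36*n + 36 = (n - 6)*(n - 1)*(n + 6)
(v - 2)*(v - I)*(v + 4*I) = v^3 - 2*v^2 + 3*I*v^2 + 4*v - 6*I*v - 8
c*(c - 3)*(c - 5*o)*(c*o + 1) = c^4*o - 5*c^3*o^2 - 3*c^3*o + c^3 + 15*c^2*o^2 - 5*c^2*o - 3*c^2 + 15*c*o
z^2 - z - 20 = (z - 5)*(z + 4)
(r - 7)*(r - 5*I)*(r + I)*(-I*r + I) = -I*r^4 - 4*r^3 + 8*I*r^3 + 32*r^2 - 12*I*r^2 - 28*r + 40*I*r - 35*I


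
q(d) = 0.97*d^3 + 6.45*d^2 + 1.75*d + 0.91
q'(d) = 2.91*d^2 + 12.9*d + 1.75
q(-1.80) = 13.00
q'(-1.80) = -12.04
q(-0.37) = 1.10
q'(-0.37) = -2.62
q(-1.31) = 7.51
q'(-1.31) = -10.16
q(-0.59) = 1.92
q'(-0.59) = -4.85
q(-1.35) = 7.92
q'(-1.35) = -10.36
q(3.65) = 140.40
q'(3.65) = 87.60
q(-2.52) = 21.94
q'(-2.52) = -12.28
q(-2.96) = 27.09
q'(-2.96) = -10.94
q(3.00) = 90.40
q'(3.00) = 66.64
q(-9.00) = -199.52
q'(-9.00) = 121.36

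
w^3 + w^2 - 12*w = w*(w - 3)*(w + 4)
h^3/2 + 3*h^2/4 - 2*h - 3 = (h/2 + 1)*(h - 2)*(h + 3/2)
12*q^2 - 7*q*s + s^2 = (-4*q + s)*(-3*q + s)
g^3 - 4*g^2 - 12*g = g*(g - 6)*(g + 2)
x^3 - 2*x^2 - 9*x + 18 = (x - 3)*(x - 2)*(x + 3)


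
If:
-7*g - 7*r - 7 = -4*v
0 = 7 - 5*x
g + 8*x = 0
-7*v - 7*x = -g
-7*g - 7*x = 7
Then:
No Solution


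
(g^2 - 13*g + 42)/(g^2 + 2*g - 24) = (g^2 - 13*g + 42)/(g^2 + 2*g - 24)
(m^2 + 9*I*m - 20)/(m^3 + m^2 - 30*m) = (m^2 + 9*I*m - 20)/(m*(m^2 + m - 30))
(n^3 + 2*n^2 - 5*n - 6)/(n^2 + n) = n + 1 - 6/n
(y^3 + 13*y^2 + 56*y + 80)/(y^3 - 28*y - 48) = (y^2 + 9*y + 20)/(y^2 - 4*y - 12)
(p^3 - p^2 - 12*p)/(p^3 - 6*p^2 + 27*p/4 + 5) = 4*p*(p + 3)/(4*p^2 - 8*p - 5)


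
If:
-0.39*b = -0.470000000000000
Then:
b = 1.21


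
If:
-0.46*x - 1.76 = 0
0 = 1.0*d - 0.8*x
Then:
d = -3.06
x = -3.83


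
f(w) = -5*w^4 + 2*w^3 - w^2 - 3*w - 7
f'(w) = -20*w^3 + 6*w^2 - 2*w - 3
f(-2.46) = -218.55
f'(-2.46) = 335.97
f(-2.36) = -186.88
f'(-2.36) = 298.02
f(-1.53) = -39.31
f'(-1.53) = 85.74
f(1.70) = -46.92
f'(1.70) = -87.32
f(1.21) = -19.27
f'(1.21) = -32.07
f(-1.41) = -30.13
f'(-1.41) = 67.81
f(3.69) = -858.19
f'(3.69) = -933.55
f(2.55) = -199.40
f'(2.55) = -300.71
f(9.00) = -31462.00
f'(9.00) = -14115.00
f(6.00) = -6109.00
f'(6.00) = -4119.00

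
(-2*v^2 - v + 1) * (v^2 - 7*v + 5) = -2*v^4 + 13*v^3 - 2*v^2 - 12*v + 5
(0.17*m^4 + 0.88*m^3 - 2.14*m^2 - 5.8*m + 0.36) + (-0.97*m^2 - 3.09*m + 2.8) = 0.17*m^4 + 0.88*m^3 - 3.11*m^2 - 8.89*m + 3.16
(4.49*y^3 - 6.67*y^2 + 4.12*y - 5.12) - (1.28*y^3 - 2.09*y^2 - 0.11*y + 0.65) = 3.21*y^3 - 4.58*y^2 + 4.23*y - 5.77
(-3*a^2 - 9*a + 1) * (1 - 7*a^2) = 21*a^4 + 63*a^3 - 10*a^2 - 9*a + 1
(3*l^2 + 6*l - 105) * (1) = 3*l^2 + 6*l - 105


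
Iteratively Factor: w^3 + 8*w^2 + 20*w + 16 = (w + 2)*(w^2 + 6*w + 8) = (w + 2)*(w + 4)*(w + 2)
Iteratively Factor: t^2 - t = (t - 1)*(t)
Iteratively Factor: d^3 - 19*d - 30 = (d + 3)*(d^2 - 3*d - 10) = (d - 5)*(d + 3)*(d + 2)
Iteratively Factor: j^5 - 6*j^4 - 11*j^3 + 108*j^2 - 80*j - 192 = (j - 4)*(j^4 - 2*j^3 - 19*j^2 + 32*j + 48) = (j - 4)*(j - 3)*(j^3 + j^2 - 16*j - 16) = (j - 4)*(j - 3)*(j + 4)*(j^2 - 3*j - 4) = (j - 4)*(j - 3)*(j + 1)*(j + 4)*(j - 4)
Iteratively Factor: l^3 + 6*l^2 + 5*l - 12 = (l + 4)*(l^2 + 2*l - 3) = (l - 1)*(l + 4)*(l + 3)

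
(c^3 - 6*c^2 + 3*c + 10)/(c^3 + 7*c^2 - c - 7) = (c^2 - 7*c + 10)/(c^2 + 6*c - 7)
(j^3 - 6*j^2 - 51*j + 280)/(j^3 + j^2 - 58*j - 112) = (j - 5)/(j + 2)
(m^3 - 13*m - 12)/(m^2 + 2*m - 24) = (m^2 + 4*m + 3)/(m + 6)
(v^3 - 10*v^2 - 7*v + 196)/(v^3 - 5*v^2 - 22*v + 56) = (v - 7)/(v - 2)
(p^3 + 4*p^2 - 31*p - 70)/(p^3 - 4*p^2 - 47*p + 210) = (p + 2)/(p - 6)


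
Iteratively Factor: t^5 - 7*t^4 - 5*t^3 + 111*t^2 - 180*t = (t + 4)*(t^4 - 11*t^3 + 39*t^2 - 45*t) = (t - 3)*(t + 4)*(t^3 - 8*t^2 + 15*t) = (t - 3)^2*(t + 4)*(t^2 - 5*t) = t*(t - 3)^2*(t + 4)*(t - 5)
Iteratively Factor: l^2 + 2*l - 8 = (l - 2)*(l + 4)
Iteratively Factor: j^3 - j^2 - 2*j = (j - 2)*(j^2 + j) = (j - 2)*(j + 1)*(j)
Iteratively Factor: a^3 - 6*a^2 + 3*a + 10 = (a + 1)*(a^2 - 7*a + 10) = (a - 5)*(a + 1)*(a - 2)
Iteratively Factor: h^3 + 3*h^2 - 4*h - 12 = (h + 2)*(h^2 + h - 6) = (h - 2)*(h + 2)*(h + 3)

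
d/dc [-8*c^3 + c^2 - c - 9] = -24*c^2 + 2*c - 1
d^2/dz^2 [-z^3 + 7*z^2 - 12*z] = 14 - 6*z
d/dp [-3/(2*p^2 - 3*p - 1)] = 3*(4*p - 3)/(-2*p^2 + 3*p + 1)^2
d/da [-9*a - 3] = -9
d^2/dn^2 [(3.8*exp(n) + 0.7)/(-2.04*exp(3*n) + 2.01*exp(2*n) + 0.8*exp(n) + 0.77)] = (-63.25632*exp(6*n) + 20.52648*exp(5*n) - 8.58569999999997*exp(4*n) - 80.5146*exp(3*n) + 22.01472*exp(2*n) + 6.22636*exp(n) - 1.82182)*exp(n)/(8.489664*exp(9*n) - 25.094448*exp(8*n) + 14.737572*exp(7*n) + 1.948023*exp(6*n) + 13.164408*exp(5*n) - 5.651991*exp(4*n) - 4.312412*exp(3*n) - 5.053587*exp(2*n) - 1.42296*exp(n) - 0.456533)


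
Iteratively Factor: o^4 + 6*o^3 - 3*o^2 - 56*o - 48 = (o - 3)*(o^3 + 9*o^2 + 24*o + 16) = (o - 3)*(o + 4)*(o^2 + 5*o + 4) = (o - 3)*(o + 4)^2*(o + 1)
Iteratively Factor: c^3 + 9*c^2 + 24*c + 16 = (c + 1)*(c^2 + 8*c + 16) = (c + 1)*(c + 4)*(c + 4)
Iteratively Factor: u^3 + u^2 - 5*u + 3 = (u + 3)*(u^2 - 2*u + 1) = (u - 1)*(u + 3)*(u - 1)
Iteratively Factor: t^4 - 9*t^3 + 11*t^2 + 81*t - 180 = (t - 5)*(t^3 - 4*t^2 - 9*t + 36) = (t - 5)*(t - 3)*(t^2 - t - 12) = (t - 5)*(t - 4)*(t - 3)*(t + 3)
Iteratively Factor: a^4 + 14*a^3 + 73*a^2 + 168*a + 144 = (a + 4)*(a^3 + 10*a^2 + 33*a + 36) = (a + 3)*(a + 4)*(a^2 + 7*a + 12) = (a + 3)*(a + 4)^2*(a + 3)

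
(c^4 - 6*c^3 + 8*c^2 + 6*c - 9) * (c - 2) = c^5 - 8*c^4 + 20*c^3 - 10*c^2 - 21*c + 18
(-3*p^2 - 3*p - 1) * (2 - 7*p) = 21*p^3 + 15*p^2 + p - 2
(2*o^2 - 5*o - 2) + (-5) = 2*o^2 - 5*o - 7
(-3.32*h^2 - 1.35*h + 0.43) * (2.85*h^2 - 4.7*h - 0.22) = -9.462*h^4 + 11.7565*h^3 + 8.3009*h^2 - 1.724*h - 0.0946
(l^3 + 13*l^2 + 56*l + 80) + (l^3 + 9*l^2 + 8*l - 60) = 2*l^3 + 22*l^2 + 64*l + 20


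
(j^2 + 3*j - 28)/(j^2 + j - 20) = (j + 7)/(j + 5)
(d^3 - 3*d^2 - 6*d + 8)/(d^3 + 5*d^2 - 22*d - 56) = (d - 1)/(d + 7)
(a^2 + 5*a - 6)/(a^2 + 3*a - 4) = (a + 6)/(a + 4)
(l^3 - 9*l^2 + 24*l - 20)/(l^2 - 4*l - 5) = (l^2 - 4*l + 4)/(l + 1)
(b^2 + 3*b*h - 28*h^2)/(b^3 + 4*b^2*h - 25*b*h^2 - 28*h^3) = 1/(b + h)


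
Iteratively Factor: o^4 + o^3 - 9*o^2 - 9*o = (o + 3)*(o^3 - 2*o^2 - 3*o) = (o - 3)*(o + 3)*(o^2 + o) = (o - 3)*(o + 1)*(o + 3)*(o)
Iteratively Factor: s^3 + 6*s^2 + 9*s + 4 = (s + 1)*(s^2 + 5*s + 4) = (s + 1)^2*(s + 4)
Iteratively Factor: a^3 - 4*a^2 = (a)*(a^2 - 4*a) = a*(a - 4)*(a)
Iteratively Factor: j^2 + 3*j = (j + 3)*(j)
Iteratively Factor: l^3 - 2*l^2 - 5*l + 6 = (l - 1)*(l^2 - l - 6) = (l - 1)*(l + 2)*(l - 3)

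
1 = 1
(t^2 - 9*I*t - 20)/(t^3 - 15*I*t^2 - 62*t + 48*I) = (t^2 - 9*I*t - 20)/(t^3 - 15*I*t^2 - 62*t + 48*I)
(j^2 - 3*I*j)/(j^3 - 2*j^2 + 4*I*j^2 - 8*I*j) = (j - 3*I)/(j^2 + j*(-2 + 4*I) - 8*I)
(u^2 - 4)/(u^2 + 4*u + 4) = (u - 2)/(u + 2)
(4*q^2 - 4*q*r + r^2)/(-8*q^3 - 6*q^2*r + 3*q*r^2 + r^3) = (-2*q + r)/(4*q^2 + 5*q*r + r^2)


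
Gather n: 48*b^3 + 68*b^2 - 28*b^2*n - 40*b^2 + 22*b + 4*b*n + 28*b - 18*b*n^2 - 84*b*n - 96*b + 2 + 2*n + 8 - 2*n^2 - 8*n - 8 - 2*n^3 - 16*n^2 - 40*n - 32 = 48*b^3 + 28*b^2 - 46*b - 2*n^3 + n^2*(-18*b - 18) + n*(-28*b^2 - 80*b - 46) - 30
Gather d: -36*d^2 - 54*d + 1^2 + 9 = -36*d^2 - 54*d + 10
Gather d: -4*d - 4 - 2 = -4*d - 6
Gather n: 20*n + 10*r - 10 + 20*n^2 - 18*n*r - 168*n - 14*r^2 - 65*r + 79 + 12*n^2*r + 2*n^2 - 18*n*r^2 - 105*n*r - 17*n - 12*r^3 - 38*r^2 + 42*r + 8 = n^2*(12*r + 22) + n*(-18*r^2 - 123*r - 165) - 12*r^3 - 52*r^2 - 13*r + 77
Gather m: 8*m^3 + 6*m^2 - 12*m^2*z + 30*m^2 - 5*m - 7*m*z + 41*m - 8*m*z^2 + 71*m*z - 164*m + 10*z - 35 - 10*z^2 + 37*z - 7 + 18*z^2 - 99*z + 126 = 8*m^3 + m^2*(36 - 12*z) + m*(-8*z^2 + 64*z - 128) + 8*z^2 - 52*z + 84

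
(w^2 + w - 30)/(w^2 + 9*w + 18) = (w - 5)/(w + 3)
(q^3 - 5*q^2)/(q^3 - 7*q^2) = (q - 5)/(q - 7)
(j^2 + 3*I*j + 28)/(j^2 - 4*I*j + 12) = (j^2 + 3*I*j + 28)/(j^2 - 4*I*j + 12)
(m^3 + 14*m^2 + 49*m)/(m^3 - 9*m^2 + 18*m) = (m^2 + 14*m + 49)/(m^2 - 9*m + 18)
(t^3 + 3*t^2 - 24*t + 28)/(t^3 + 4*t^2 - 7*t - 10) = (t^2 + 5*t - 14)/(t^2 + 6*t + 5)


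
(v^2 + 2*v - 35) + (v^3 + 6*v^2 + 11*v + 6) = v^3 + 7*v^2 + 13*v - 29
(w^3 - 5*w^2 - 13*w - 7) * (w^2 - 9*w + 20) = w^5 - 14*w^4 + 52*w^3 + 10*w^2 - 197*w - 140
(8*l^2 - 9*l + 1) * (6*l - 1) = 48*l^3 - 62*l^2 + 15*l - 1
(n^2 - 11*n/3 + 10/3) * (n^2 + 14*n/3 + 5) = n^4 + n^3 - 79*n^2/9 - 25*n/9 + 50/3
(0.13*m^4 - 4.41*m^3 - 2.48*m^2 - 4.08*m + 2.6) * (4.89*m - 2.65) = 0.6357*m^5 - 21.9094*m^4 - 0.440699999999998*m^3 - 13.3792*m^2 + 23.526*m - 6.89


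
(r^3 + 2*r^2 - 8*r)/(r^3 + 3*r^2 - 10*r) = (r + 4)/(r + 5)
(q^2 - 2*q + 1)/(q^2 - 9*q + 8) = (q - 1)/(q - 8)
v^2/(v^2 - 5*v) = v/(v - 5)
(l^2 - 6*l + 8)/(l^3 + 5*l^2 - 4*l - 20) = (l - 4)/(l^2 + 7*l + 10)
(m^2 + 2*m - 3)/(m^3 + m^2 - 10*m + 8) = (m + 3)/(m^2 + 2*m - 8)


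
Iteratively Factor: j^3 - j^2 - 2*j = (j + 1)*(j^2 - 2*j) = (j - 2)*(j + 1)*(j)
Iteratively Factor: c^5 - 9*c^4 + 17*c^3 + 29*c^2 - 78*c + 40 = (c - 1)*(c^4 - 8*c^3 + 9*c^2 + 38*c - 40) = (c - 5)*(c - 1)*(c^3 - 3*c^2 - 6*c + 8) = (c - 5)*(c - 4)*(c - 1)*(c^2 + c - 2) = (c - 5)*(c - 4)*(c - 1)*(c + 2)*(c - 1)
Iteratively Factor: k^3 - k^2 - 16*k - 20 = (k + 2)*(k^2 - 3*k - 10) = (k + 2)^2*(k - 5)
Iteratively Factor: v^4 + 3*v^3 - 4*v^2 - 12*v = (v + 2)*(v^3 + v^2 - 6*v) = (v - 2)*(v + 2)*(v^2 + 3*v) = (v - 2)*(v + 2)*(v + 3)*(v)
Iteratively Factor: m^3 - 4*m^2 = (m)*(m^2 - 4*m) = m^2*(m - 4)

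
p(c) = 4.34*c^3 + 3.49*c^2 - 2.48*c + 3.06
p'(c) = 13.02*c^2 + 6.98*c - 2.48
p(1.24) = 13.63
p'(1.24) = 26.19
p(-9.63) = -3525.27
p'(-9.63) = 1137.74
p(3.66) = 253.51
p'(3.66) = 197.48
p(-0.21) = 3.69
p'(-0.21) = -3.37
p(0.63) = 3.97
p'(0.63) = 7.09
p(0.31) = 2.76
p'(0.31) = 0.94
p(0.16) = 2.77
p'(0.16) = -1.03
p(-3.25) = -101.00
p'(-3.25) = 112.36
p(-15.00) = -13821.99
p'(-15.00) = 2822.32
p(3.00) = 144.21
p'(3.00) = 135.64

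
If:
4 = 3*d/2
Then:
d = 8/3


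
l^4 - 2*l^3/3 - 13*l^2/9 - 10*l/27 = l*(l - 5/3)*(l + 1/3)*(l + 2/3)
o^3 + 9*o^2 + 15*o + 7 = (o + 1)^2*(o + 7)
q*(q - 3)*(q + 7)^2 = q^4 + 11*q^3 + 7*q^2 - 147*q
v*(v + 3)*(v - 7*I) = v^3 + 3*v^2 - 7*I*v^2 - 21*I*v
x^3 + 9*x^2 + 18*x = x*(x + 3)*(x + 6)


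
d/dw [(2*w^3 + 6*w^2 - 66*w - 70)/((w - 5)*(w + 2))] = 2*(w^2 + 4*w + 9)/(w^2 + 4*w + 4)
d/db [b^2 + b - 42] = 2*b + 1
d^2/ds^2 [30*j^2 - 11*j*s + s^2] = 2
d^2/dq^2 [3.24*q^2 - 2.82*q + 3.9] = 6.48000000000000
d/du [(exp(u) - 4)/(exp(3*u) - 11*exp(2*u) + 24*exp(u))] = (-2*exp(3*u) + 23*exp(2*u) - 88*exp(u) + 96)*exp(-u)/(exp(4*u) - 22*exp(3*u) + 169*exp(2*u) - 528*exp(u) + 576)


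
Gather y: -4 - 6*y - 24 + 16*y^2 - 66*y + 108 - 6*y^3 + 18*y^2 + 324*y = -6*y^3 + 34*y^2 + 252*y + 80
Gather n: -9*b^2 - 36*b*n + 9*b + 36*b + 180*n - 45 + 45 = -9*b^2 + 45*b + n*(180 - 36*b)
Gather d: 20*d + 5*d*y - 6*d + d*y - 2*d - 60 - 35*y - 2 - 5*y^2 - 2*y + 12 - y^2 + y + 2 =d*(6*y + 12) - 6*y^2 - 36*y - 48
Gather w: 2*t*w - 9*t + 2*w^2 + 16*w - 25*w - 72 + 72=-9*t + 2*w^2 + w*(2*t - 9)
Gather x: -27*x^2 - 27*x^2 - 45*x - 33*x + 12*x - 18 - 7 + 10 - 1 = -54*x^2 - 66*x - 16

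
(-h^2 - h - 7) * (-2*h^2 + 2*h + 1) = 2*h^4 + 11*h^2 - 15*h - 7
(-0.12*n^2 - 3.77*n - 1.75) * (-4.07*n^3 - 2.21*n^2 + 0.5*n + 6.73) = 0.4884*n^5 + 15.6091*n^4 + 15.3942*n^3 + 1.1749*n^2 - 26.2471*n - 11.7775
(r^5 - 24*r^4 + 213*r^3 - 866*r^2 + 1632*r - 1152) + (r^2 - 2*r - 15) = r^5 - 24*r^4 + 213*r^3 - 865*r^2 + 1630*r - 1167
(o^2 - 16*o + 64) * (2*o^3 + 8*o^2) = 2*o^5 - 24*o^4 + 512*o^2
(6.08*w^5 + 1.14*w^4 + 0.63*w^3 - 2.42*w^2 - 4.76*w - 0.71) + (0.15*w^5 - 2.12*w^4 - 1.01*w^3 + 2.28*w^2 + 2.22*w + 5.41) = 6.23*w^5 - 0.98*w^4 - 0.38*w^3 - 0.14*w^2 - 2.54*w + 4.7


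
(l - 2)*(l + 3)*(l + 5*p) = l^3 + 5*l^2*p + l^2 + 5*l*p - 6*l - 30*p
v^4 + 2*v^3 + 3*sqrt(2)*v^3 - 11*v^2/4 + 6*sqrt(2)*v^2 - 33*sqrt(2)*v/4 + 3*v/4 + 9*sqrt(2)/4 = (v - 1/2)^2*(v + 3)*(v + 3*sqrt(2))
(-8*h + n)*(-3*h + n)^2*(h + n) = -72*h^4 - 15*h^3*n + 43*h^2*n^2 - 13*h*n^3 + n^4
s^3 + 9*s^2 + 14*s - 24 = (s - 1)*(s + 4)*(s + 6)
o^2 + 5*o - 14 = (o - 2)*(o + 7)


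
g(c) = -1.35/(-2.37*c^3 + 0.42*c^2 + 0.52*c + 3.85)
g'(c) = -1.35*(7.11*c^2 - 0.84*c - 0.52)/(-2.37*c^3 + 0.42*c^2 + 0.52*c + 3.85)^2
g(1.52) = 0.50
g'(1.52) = -2.68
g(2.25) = 0.07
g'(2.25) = -0.12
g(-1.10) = -0.19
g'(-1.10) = -0.25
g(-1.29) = -0.15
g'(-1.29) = -0.21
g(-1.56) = -0.10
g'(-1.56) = -0.14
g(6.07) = 0.00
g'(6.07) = -0.00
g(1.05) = -0.64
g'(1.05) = -1.94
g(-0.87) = -0.26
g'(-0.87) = -0.27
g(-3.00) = -0.02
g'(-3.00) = -0.02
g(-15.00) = -0.00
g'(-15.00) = -0.00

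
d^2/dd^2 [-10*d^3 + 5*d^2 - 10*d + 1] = 10 - 60*d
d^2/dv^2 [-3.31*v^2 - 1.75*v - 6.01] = -6.62000000000000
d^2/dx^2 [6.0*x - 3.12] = 0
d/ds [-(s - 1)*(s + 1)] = -2*s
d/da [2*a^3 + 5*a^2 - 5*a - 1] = 6*a^2 + 10*a - 5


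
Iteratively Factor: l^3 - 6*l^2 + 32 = (l + 2)*(l^2 - 8*l + 16) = (l - 4)*(l + 2)*(l - 4)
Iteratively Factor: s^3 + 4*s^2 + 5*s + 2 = (s + 1)*(s^2 + 3*s + 2) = (s + 1)^2*(s + 2)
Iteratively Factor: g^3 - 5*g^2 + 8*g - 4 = (g - 1)*(g^2 - 4*g + 4) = (g - 2)*(g - 1)*(g - 2)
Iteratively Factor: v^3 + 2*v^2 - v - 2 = (v + 2)*(v^2 - 1) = (v - 1)*(v + 2)*(v + 1)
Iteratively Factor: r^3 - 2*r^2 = (r)*(r^2 - 2*r) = r*(r - 2)*(r)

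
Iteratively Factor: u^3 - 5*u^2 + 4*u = (u - 4)*(u^2 - u) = (u - 4)*(u - 1)*(u)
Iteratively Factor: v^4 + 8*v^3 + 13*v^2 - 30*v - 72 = (v + 4)*(v^3 + 4*v^2 - 3*v - 18) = (v - 2)*(v + 4)*(v^2 + 6*v + 9) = (v - 2)*(v + 3)*(v + 4)*(v + 3)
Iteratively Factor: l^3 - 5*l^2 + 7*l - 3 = (l - 3)*(l^2 - 2*l + 1) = (l - 3)*(l - 1)*(l - 1)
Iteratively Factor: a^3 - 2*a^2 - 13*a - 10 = (a + 2)*(a^2 - 4*a - 5) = (a - 5)*(a + 2)*(a + 1)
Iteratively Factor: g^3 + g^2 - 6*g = (g + 3)*(g^2 - 2*g) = (g - 2)*(g + 3)*(g)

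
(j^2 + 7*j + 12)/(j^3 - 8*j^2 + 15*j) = (j^2 + 7*j + 12)/(j*(j^2 - 8*j + 15))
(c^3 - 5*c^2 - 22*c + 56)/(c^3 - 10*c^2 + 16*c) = (c^2 - 3*c - 28)/(c*(c - 8))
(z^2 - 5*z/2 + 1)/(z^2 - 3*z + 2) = (z - 1/2)/(z - 1)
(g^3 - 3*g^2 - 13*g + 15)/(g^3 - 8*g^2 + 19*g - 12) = (g^2 - 2*g - 15)/(g^2 - 7*g + 12)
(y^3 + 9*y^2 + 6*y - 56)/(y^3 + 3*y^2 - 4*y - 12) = (y^2 + 11*y + 28)/(y^2 + 5*y + 6)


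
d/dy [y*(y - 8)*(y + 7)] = 3*y^2 - 2*y - 56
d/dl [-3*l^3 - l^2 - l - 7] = -9*l^2 - 2*l - 1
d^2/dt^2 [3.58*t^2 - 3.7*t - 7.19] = 7.16000000000000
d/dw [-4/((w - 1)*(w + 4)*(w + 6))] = 4*(3*w^2 + 18*w + 14)/(w^6 + 18*w^5 + 109*w^4 + 204*w^3 - 236*w^2 - 672*w + 576)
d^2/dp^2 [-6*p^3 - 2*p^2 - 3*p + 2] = -36*p - 4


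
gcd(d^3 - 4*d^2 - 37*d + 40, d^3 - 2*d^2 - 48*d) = d - 8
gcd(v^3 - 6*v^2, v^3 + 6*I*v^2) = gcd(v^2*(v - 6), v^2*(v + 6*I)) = v^2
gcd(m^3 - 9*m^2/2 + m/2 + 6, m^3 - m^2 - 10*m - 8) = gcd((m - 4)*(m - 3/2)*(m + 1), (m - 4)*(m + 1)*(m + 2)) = m^2 - 3*m - 4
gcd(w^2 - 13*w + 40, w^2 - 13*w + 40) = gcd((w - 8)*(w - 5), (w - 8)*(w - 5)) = w^2 - 13*w + 40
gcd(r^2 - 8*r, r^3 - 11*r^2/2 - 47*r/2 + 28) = r - 8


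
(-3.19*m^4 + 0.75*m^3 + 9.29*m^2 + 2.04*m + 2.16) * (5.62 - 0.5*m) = 1.595*m^5 - 18.3028*m^4 - 0.43*m^3 + 51.1898*m^2 + 10.3848*m + 12.1392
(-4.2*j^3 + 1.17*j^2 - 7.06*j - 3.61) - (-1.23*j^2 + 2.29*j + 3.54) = -4.2*j^3 + 2.4*j^2 - 9.35*j - 7.15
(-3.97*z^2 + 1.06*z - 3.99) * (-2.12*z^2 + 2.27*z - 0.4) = 8.4164*z^4 - 11.2591*z^3 + 12.453*z^2 - 9.4813*z + 1.596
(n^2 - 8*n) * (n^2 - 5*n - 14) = n^4 - 13*n^3 + 26*n^2 + 112*n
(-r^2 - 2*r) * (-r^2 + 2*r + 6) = r^4 - 10*r^2 - 12*r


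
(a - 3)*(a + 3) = a^2 - 9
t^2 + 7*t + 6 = (t + 1)*(t + 6)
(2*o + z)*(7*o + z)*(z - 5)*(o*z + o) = 14*o^3*z^2 - 56*o^3*z - 70*o^3 + 9*o^2*z^3 - 36*o^2*z^2 - 45*o^2*z + o*z^4 - 4*o*z^3 - 5*o*z^2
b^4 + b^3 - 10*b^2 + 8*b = b*(b - 2)*(b - 1)*(b + 4)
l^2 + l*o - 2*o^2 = (l - o)*(l + 2*o)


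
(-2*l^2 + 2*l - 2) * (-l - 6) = 2*l^3 + 10*l^2 - 10*l + 12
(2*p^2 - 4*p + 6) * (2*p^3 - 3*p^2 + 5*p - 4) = 4*p^5 - 14*p^4 + 34*p^3 - 46*p^2 + 46*p - 24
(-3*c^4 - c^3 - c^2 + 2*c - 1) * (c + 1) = -3*c^5 - 4*c^4 - 2*c^3 + c^2 + c - 1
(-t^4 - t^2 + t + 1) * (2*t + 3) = -2*t^5 - 3*t^4 - 2*t^3 - t^2 + 5*t + 3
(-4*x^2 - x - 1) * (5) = -20*x^2 - 5*x - 5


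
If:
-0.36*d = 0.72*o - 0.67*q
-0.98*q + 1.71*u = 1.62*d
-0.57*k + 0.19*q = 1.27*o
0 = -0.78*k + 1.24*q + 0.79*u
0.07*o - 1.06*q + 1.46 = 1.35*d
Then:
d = 1.03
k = 1.07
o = -0.47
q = 0.04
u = 0.99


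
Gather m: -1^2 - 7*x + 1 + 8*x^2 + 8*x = 8*x^2 + x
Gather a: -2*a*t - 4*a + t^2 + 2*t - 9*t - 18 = a*(-2*t - 4) + t^2 - 7*t - 18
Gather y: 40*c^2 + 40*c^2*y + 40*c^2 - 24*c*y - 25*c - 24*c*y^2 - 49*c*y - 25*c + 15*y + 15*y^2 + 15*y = 80*c^2 - 50*c + y^2*(15 - 24*c) + y*(40*c^2 - 73*c + 30)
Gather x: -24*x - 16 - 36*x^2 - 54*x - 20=-36*x^2 - 78*x - 36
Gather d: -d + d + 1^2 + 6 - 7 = 0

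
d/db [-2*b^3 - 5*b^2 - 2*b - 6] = -6*b^2 - 10*b - 2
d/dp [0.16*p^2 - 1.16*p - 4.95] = 0.32*p - 1.16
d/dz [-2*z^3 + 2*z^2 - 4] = 2*z*(2 - 3*z)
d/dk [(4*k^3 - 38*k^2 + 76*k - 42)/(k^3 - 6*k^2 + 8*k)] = 2*(7*k^4 - 44*k^3 + 139*k^2 - 252*k + 168)/(k^2*(k^4 - 12*k^3 + 52*k^2 - 96*k + 64))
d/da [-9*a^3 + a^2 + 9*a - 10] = -27*a^2 + 2*a + 9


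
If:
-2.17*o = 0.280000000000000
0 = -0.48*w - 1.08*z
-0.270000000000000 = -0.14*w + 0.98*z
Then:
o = -0.13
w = 0.47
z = -0.21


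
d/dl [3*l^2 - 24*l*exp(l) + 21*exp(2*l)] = -24*l*exp(l) + 6*l + 42*exp(2*l) - 24*exp(l)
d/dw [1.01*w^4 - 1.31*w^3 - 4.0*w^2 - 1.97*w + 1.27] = 4.04*w^3 - 3.93*w^2 - 8.0*w - 1.97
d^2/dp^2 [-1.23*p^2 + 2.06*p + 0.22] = -2.46000000000000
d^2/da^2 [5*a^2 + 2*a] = 10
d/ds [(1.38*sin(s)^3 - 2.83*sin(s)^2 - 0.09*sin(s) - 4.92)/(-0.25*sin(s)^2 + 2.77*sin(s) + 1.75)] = (-0.345*sin(s)^4 + 7.6452*sin(s)^3 - 0.6166*sin(s)^2 - 12.365*sin(s) + 13.4709)*cos(s)/(0.0625*sin(s)^4 - 1.385*sin(s)^3 + 6.7979*sin(s)^2 + 9.695*sin(s) + 3.0625)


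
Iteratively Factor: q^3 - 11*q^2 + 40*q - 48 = (q - 3)*(q^2 - 8*q + 16) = (q - 4)*(q - 3)*(q - 4)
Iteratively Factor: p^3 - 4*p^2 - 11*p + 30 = (p - 2)*(p^2 - 2*p - 15) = (p - 5)*(p - 2)*(p + 3)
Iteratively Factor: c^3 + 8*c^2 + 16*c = (c + 4)*(c^2 + 4*c) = (c + 4)^2*(c)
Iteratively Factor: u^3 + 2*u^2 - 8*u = (u + 4)*(u^2 - 2*u) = u*(u + 4)*(u - 2)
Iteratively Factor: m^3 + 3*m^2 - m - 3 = (m + 1)*(m^2 + 2*m - 3) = (m + 1)*(m + 3)*(m - 1)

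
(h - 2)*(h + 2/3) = h^2 - 4*h/3 - 4/3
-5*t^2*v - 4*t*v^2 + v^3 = v*(-5*t + v)*(t + v)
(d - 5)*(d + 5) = d^2 - 25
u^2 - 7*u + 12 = (u - 4)*(u - 3)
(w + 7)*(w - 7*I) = w^2 + 7*w - 7*I*w - 49*I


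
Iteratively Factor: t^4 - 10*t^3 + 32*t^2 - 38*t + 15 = (t - 3)*(t^3 - 7*t^2 + 11*t - 5) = (t - 3)*(t - 1)*(t^2 - 6*t + 5) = (t - 3)*(t - 1)^2*(t - 5)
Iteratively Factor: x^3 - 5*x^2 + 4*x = (x)*(x^2 - 5*x + 4) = x*(x - 1)*(x - 4)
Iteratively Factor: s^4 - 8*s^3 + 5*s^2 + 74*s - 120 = (s - 4)*(s^3 - 4*s^2 - 11*s + 30) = (s - 4)*(s - 2)*(s^2 - 2*s - 15) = (s - 5)*(s - 4)*(s - 2)*(s + 3)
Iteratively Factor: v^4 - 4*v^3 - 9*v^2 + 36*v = (v - 4)*(v^3 - 9*v) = (v - 4)*(v + 3)*(v^2 - 3*v) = (v - 4)*(v - 3)*(v + 3)*(v)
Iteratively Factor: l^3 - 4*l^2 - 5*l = (l)*(l^2 - 4*l - 5) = l*(l + 1)*(l - 5)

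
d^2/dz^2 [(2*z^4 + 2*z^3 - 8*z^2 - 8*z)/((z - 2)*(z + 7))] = 4*(z^3 + 21*z^2 + 147*z + 133)/(z^3 + 21*z^2 + 147*z + 343)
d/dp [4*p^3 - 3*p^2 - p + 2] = 12*p^2 - 6*p - 1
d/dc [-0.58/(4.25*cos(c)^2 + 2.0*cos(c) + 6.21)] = -(4.93*cos(c) + 1.16)*sin(c)/(4.25*cos(c)^2 + 2.0*cos(c) + 6.21)^2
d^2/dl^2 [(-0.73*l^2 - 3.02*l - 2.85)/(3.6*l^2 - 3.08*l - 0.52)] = (-94.46688*l^3 - 229.81536*l^2 + 155.68416*l - 55.464)/(46.656*l^6 - 119.7504*l^5 + 82.23552*l^4 + 5.376448*l^3 - 11.878464*l^2 - 2.498496*l - 0.140608)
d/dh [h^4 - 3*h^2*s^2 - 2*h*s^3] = 4*h^3 - 6*h*s^2 - 2*s^3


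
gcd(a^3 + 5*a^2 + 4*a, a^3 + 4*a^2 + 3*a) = a^2 + a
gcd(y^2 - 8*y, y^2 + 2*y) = y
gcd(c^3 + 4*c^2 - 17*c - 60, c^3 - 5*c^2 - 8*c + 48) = c^2 - c - 12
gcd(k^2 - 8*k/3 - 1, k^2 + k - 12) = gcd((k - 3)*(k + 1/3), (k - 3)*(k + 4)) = k - 3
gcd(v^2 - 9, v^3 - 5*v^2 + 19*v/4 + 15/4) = v - 3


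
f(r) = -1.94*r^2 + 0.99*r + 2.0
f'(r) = 0.99 - 3.88*r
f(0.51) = 2.00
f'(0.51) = -0.99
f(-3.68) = -27.92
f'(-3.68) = 15.27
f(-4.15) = -35.52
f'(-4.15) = 17.09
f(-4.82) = -47.84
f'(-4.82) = 19.69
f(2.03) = -3.98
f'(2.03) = -6.89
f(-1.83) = -6.31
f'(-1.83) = 8.09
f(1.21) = 0.36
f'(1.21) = -3.70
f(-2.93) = -17.56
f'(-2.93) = 12.36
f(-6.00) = -73.78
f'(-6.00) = 24.27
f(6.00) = -61.90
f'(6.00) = -22.29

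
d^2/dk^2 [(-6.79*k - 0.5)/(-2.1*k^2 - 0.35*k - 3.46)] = ((4.2*k + 0.35)*(6.79*k + 0.5)*(8.4*k + 0.7) - (85.554*k + 6.853)*(2.1*k^2 + 0.35*k + 3.46))/(2.1*k^2 + 0.35*k + 3.46)^3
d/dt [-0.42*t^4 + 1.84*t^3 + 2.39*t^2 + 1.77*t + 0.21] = -1.68*t^3 + 5.52*t^2 + 4.78*t + 1.77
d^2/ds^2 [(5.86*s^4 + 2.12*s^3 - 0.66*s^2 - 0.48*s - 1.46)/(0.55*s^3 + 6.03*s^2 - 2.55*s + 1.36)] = (7.105427357601e-15*s^8 + 5.6843418860808e-14*s^7 + 428.125787999999*s^6 - 549.96882*s^5 + 477.533688*s^4 - 459.472236*s^3 - 183.501024*s^2 + 188.395836*s - 0.811715999999997)/(0.166375*s^9 + 5.472225*s^8 + 57.68136*s^7 + 169.747977*s^6 - 240.36912*s^5 + 254.538297*s^4 - 139.001775*s^3 + 59.989464*s^2 - 14.14944*s + 2.515456)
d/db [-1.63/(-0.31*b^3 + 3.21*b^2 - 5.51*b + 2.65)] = (-1.5159*b^2 + 10.4646*b - 8.9813)/(0.31*b^3 - 3.21*b^2 + 5.51*b - 2.65)^2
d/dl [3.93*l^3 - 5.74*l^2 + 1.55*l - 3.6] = 11.79*l^2 - 11.48*l + 1.55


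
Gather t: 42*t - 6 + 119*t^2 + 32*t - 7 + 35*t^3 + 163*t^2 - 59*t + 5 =35*t^3 + 282*t^2 + 15*t - 8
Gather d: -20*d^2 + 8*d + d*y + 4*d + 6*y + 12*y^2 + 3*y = -20*d^2 + d*(y + 12) + 12*y^2 + 9*y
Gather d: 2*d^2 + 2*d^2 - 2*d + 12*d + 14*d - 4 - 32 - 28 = 4*d^2 + 24*d - 64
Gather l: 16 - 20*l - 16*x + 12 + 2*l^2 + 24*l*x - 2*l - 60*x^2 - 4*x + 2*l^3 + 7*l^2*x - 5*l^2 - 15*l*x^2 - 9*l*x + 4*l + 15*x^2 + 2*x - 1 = 2*l^3 + l^2*(7*x - 3) + l*(-15*x^2 + 15*x - 18) - 45*x^2 - 18*x + 27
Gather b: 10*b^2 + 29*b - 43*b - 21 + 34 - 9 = 10*b^2 - 14*b + 4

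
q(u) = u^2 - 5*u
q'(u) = 2*u - 5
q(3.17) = -5.80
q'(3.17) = 1.34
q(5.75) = 4.31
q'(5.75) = 6.50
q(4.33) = -2.90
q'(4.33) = 3.66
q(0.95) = -3.85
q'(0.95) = -3.10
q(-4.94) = 49.10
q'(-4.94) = -14.88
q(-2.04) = 14.36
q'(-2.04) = -9.08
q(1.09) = -4.26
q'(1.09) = -2.82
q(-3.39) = 28.44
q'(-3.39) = -11.78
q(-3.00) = 24.00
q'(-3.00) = -11.00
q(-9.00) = 126.00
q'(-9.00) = -23.00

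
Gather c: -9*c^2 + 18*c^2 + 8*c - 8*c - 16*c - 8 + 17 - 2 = 9*c^2 - 16*c + 7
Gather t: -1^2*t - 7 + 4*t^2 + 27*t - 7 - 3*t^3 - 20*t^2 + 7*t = -3*t^3 - 16*t^2 + 33*t - 14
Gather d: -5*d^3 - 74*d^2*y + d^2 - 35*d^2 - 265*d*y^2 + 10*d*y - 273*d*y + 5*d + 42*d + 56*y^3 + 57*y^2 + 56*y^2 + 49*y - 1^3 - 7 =-5*d^3 + d^2*(-74*y - 34) + d*(-265*y^2 - 263*y + 47) + 56*y^3 + 113*y^2 + 49*y - 8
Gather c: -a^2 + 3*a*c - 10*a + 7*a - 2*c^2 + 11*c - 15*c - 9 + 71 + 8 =-a^2 - 3*a - 2*c^2 + c*(3*a - 4) + 70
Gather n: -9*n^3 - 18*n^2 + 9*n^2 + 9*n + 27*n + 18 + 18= -9*n^3 - 9*n^2 + 36*n + 36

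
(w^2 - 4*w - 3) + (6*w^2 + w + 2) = 7*w^2 - 3*w - 1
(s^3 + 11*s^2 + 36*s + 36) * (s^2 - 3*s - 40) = s^5 + 8*s^4 - 37*s^3 - 512*s^2 - 1548*s - 1440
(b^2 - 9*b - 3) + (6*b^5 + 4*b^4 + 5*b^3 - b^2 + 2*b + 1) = 6*b^5 + 4*b^4 + 5*b^3 - 7*b - 2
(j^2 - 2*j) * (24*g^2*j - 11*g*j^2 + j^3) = 24*g^2*j^3 - 48*g^2*j^2 - 11*g*j^4 + 22*g*j^3 + j^5 - 2*j^4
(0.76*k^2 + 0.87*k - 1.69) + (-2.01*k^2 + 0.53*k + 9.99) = -1.25*k^2 + 1.4*k + 8.3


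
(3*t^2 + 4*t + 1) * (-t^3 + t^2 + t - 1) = -3*t^5 - t^4 + 6*t^3 + 2*t^2 - 3*t - 1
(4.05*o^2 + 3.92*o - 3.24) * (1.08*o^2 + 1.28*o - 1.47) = 4.374*o^4 + 9.4176*o^3 - 4.4351*o^2 - 9.9096*o + 4.7628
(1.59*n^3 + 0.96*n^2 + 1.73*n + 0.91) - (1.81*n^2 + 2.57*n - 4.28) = 1.59*n^3 - 0.85*n^2 - 0.84*n + 5.19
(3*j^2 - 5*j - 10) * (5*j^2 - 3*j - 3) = 15*j^4 - 34*j^3 - 44*j^2 + 45*j + 30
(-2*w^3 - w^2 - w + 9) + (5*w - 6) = -2*w^3 - w^2 + 4*w + 3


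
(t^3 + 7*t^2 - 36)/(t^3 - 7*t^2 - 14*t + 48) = (t + 6)/(t - 8)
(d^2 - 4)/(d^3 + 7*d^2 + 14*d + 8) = (d - 2)/(d^2 + 5*d + 4)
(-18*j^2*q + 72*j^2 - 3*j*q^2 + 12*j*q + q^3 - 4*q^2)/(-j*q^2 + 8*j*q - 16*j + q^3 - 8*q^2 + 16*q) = (-18*j^2 - 3*j*q + q^2)/(-j*q + 4*j + q^2 - 4*q)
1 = 1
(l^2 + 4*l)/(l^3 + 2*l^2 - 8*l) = 1/(l - 2)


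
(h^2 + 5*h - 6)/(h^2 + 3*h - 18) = (h - 1)/(h - 3)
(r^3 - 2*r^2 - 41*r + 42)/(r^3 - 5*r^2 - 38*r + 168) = (r - 1)/(r - 4)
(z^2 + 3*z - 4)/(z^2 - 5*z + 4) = (z + 4)/(z - 4)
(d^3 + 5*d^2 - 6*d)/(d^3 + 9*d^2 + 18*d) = (d - 1)/(d + 3)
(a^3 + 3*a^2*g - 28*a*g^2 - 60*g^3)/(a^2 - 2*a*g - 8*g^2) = (a^2 + a*g - 30*g^2)/(a - 4*g)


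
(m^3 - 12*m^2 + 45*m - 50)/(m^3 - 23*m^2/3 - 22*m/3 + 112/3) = 3*(m^2 - 10*m + 25)/(3*m^2 - 17*m - 56)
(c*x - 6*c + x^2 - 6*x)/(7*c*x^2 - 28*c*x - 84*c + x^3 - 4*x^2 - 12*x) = (c + x)/(7*c*x + 14*c + x^2 + 2*x)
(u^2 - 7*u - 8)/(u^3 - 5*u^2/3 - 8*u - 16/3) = 3*(u - 8)/(3*u^2 - 8*u - 16)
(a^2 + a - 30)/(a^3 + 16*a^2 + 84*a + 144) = (a - 5)/(a^2 + 10*a + 24)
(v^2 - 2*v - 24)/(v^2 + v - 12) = (v - 6)/(v - 3)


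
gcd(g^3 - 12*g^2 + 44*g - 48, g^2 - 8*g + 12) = g^2 - 8*g + 12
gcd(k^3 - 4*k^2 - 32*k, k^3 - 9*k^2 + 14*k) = k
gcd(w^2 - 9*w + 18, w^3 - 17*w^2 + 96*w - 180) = w - 6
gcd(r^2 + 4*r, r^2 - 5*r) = r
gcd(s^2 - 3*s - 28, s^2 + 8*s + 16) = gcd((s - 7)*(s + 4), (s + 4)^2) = s + 4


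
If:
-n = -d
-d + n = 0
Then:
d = n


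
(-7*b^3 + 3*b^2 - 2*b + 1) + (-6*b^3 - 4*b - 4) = -13*b^3 + 3*b^2 - 6*b - 3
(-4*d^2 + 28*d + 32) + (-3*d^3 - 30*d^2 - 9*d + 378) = -3*d^3 - 34*d^2 + 19*d + 410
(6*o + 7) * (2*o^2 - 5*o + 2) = 12*o^3 - 16*o^2 - 23*o + 14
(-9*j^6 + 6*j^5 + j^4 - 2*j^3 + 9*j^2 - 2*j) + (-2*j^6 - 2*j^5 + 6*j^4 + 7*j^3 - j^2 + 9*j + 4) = -11*j^6 + 4*j^5 + 7*j^4 + 5*j^3 + 8*j^2 + 7*j + 4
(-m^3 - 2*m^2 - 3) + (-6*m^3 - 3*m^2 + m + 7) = -7*m^3 - 5*m^2 + m + 4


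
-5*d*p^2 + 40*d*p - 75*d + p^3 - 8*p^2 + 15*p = (-5*d + p)*(p - 5)*(p - 3)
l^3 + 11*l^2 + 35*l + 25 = (l + 1)*(l + 5)^2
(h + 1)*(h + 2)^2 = h^3 + 5*h^2 + 8*h + 4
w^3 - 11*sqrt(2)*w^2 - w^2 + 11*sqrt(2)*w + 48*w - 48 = (w - 1)*(w - 8*sqrt(2))*(w - 3*sqrt(2))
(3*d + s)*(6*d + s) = 18*d^2 + 9*d*s + s^2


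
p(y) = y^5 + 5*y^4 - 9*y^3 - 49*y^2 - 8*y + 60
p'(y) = 5*y^4 + 20*y^3 - 27*y^2 - 98*y - 8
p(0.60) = 36.34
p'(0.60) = -71.55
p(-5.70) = -558.59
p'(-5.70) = 1247.51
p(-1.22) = 21.54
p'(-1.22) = 46.13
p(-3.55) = 103.82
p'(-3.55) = -101.03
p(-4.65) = 106.24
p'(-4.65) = 190.66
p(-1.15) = 24.82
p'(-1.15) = 47.32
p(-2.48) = 11.07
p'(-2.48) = -46.94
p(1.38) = -44.87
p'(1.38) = -123.96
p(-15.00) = -486720.00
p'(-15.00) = 181012.00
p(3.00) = 0.00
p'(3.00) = 400.00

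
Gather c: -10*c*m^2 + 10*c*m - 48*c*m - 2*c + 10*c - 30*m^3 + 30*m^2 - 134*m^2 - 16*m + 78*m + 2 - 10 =c*(-10*m^2 - 38*m + 8) - 30*m^3 - 104*m^2 + 62*m - 8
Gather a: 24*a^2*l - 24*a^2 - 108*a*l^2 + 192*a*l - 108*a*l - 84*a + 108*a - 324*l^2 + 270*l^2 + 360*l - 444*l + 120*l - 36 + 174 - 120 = a^2*(24*l - 24) + a*(-108*l^2 + 84*l + 24) - 54*l^2 + 36*l + 18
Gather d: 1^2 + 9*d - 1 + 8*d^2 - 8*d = 8*d^2 + d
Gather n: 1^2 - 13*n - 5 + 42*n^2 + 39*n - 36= 42*n^2 + 26*n - 40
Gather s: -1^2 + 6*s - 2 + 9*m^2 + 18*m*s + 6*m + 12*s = 9*m^2 + 6*m + s*(18*m + 18) - 3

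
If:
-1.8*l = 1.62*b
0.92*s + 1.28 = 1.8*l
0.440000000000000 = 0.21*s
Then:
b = -1.98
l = 1.78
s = 2.10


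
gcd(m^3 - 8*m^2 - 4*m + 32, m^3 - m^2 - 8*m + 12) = m - 2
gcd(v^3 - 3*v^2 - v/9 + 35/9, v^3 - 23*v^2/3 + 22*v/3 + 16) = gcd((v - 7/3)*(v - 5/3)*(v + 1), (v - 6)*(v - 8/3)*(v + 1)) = v + 1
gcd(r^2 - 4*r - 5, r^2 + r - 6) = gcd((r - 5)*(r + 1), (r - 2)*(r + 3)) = 1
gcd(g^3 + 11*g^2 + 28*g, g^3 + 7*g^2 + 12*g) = g^2 + 4*g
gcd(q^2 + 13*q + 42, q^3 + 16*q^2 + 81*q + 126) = q^2 + 13*q + 42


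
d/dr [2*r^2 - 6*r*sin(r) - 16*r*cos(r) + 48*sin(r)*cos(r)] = 16*r*sin(r) - 6*r*cos(r) + 4*r - 6*sin(r) - 16*cos(r) + 48*cos(2*r)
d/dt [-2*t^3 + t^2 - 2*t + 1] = -6*t^2 + 2*t - 2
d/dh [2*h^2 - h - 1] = 4*h - 1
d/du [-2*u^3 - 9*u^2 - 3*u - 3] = -6*u^2 - 18*u - 3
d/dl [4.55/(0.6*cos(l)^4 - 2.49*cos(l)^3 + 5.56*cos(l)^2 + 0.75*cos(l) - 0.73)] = (10.92*cos(l)^3 - 33.9885*cos(l)^2 + 50.596*cos(l) + 3.4125)*sin(l)/(0.6*cos(l)^4 - 2.49*cos(l)^3 + 5.56*cos(l)^2 + 0.75*cos(l) - 0.73)^2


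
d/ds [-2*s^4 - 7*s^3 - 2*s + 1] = -8*s^3 - 21*s^2 - 2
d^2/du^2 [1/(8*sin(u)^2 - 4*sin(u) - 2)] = (32*sin(u)^4 - 12*sin(u)^3 - 38*sin(u)^2 + 23*sin(u) - 8)/(-4*sin(u)^2 + 2*sin(u) + 1)^3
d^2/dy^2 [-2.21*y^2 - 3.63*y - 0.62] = -4.42000000000000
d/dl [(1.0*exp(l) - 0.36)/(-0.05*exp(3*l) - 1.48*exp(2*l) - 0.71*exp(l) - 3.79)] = (0.1*exp(3*l) + 1.426*exp(2*l) - 1.0656*exp(l) - 4.0456)*exp(l)/(0.0025*exp(6*l) + 0.148*exp(5*l) + 2.2614*exp(4*l) + 2.4806*exp(3*l) + 11.7225*exp(2*l) + 5.3818*exp(l) + 14.3641)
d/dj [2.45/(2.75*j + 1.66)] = -6.7375/(2.75*j + 1.66)^2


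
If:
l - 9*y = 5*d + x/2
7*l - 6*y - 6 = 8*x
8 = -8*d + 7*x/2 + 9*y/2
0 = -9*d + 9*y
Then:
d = 228/1225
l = 4706/1225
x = 3028/1225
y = 228/1225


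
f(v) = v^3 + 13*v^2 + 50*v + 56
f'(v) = 3*v^2 + 26*v + 50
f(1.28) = 143.40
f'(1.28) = 88.20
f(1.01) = 120.79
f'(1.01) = 79.32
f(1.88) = 202.59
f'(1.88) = 109.48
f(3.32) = 401.89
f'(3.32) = 169.39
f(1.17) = 133.90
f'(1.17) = 84.53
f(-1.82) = 2.03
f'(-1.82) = 12.62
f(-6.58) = 4.96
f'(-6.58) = 8.81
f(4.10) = 548.45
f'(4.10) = 207.03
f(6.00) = 1040.00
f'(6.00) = 314.00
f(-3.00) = -4.00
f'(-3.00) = -1.00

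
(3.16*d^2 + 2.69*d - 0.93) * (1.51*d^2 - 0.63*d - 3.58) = 4.7716*d^4 + 2.0711*d^3 - 14.4118*d^2 - 9.0443*d + 3.3294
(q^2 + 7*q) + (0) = q^2 + 7*q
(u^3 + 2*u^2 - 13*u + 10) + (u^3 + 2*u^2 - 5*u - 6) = 2*u^3 + 4*u^2 - 18*u + 4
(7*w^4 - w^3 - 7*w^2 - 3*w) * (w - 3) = 7*w^5 - 22*w^4 - 4*w^3 + 18*w^2 + 9*w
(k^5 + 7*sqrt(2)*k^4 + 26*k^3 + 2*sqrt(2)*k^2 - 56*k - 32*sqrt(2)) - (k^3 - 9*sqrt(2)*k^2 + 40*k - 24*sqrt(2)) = k^5 + 7*sqrt(2)*k^4 + 25*k^3 + 11*sqrt(2)*k^2 - 96*k - 8*sqrt(2)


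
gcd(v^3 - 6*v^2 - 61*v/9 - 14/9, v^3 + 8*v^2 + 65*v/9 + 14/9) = v^2 + v + 2/9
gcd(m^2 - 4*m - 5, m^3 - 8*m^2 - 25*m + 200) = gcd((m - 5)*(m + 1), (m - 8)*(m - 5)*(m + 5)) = m - 5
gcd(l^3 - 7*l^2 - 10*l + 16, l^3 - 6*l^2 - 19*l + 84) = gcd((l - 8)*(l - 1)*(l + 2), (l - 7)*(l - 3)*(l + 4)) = 1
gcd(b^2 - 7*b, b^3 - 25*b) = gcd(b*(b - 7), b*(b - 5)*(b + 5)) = b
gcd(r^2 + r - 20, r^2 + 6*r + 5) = r + 5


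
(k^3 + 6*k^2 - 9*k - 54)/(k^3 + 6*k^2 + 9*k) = (k^2 + 3*k - 18)/(k*(k + 3))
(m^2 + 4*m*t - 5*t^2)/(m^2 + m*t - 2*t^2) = (m + 5*t)/(m + 2*t)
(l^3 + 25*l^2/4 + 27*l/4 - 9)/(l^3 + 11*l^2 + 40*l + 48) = (l - 3/4)/(l + 4)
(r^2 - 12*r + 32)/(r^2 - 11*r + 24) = (r - 4)/(r - 3)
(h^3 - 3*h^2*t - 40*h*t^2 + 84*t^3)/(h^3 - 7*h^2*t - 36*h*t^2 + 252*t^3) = (-h + 2*t)/(-h + 6*t)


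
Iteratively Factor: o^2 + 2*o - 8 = (o - 2)*(o + 4)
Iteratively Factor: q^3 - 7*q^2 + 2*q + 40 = (q - 4)*(q^2 - 3*q - 10) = (q - 4)*(q + 2)*(q - 5)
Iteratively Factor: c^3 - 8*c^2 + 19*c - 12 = (c - 4)*(c^2 - 4*c + 3) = (c - 4)*(c - 3)*(c - 1)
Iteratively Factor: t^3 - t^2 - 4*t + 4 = (t - 1)*(t^2 - 4) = (t - 1)*(t + 2)*(t - 2)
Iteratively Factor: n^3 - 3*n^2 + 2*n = (n - 2)*(n^2 - n) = (n - 2)*(n - 1)*(n)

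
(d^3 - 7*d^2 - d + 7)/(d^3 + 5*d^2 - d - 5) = (d - 7)/(d + 5)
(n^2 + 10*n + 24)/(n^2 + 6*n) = (n + 4)/n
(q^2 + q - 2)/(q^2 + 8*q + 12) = (q - 1)/(q + 6)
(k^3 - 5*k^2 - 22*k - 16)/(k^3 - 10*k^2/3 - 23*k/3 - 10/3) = 3*(k^2 - 6*k - 16)/(3*k^2 - 13*k - 10)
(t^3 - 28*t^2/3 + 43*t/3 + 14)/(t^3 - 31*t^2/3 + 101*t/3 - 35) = (3*t^2 - 19*t - 14)/(3*t^2 - 22*t + 35)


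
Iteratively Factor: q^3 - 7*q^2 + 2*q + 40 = (q + 2)*(q^2 - 9*q + 20) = (q - 5)*(q + 2)*(q - 4)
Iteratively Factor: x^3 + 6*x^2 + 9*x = (x + 3)*(x^2 + 3*x) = x*(x + 3)*(x + 3)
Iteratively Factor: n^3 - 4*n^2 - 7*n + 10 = (n - 5)*(n^2 + n - 2) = (n - 5)*(n - 1)*(n + 2)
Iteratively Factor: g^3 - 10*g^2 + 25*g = (g - 5)*(g^2 - 5*g) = g*(g - 5)*(g - 5)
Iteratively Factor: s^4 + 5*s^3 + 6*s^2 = (s + 2)*(s^3 + 3*s^2) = s*(s + 2)*(s^2 + 3*s) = s*(s + 2)*(s + 3)*(s)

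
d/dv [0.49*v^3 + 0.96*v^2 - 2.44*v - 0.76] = 1.47*v^2 + 1.92*v - 2.44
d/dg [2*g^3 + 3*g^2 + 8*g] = 6*g^2 + 6*g + 8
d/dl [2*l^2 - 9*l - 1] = 4*l - 9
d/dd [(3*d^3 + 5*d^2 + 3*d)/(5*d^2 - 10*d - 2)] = (15*d^4 - 60*d^3 - 83*d^2 - 20*d - 6)/(25*d^4 - 100*d^3 + 80*d^2 + 40*d + 4)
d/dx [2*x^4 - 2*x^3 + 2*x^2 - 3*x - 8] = 8*x^3 - 6*x^2 + 4*x - 3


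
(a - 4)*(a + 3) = a^2 - a - 12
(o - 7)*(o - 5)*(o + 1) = o^3 - 11*o^2 + 23*o + 35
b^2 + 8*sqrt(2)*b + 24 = (b + 2*sqrt(2))*(b + 6*sqrt(2))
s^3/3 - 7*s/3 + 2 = (s/3 + 1)*(s - 2)*(s - 1)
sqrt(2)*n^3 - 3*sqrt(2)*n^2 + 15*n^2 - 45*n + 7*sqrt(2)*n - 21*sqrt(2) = (n - 3)*(n + 7*sqrt(2))*(sqrt(2)*n + 1)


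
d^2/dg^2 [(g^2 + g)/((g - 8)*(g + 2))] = 2*(7*g^3 + 48*g^2 + 48*g + 160)/(g^6 - 18*g^5 + 60*g^4 + 360*g^3 - 960*g^2 - 4608*g - 4096)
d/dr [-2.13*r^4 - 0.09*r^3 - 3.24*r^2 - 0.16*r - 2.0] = -8.52*r^3 - 0.27*r^2 - 6.48*r - 0.16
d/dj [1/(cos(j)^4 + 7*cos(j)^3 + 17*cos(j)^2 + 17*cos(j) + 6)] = (-4*sin(j)^2 + 17*cos(j) + 21)*sin(j)/((cos(j) + 1)^3*(cos(j) + 2)^2*(cos(j) + 3)^2)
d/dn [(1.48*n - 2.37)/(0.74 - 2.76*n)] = (4.03004 - 15.03096*n)/(2.76*n - 0.74)^3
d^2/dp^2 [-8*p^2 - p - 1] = -16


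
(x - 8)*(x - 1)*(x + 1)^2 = x^4 - 7*x^3 - 9*x^2 + 7*x + 8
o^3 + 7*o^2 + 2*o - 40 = (o - 2)*(o + 4)*(o + 5)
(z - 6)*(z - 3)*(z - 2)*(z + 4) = z^4 - 7*z^3 - 8*z^2 + 108*z - 144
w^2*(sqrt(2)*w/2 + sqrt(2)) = sqrt(2)*w^3/2 + sqrt(2)*w^2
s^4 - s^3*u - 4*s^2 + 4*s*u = s*(s - 2)*(s + 2)*(s - u)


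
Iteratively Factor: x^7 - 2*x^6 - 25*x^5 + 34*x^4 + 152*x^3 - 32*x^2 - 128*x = (x - 4)*(x^6 + 2*x^5 - 17*x^4 - 34*x^3 + 16*x^2 + 32*x) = (x - 4)*(x + 4)*(x^5 - 2*x^4 - 9*x^3 + 2*x^2 + 8*x) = (x - 4)*(x + 1)*(x + 4)*(x^4 - 3*x^3 - 6*x^2 + 8*x) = (x - 4)*(x - 1)*(x + 1)*(x + 4)*(x^3 - 2*x^2 - 8*x) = x*(x - 4)*(x - 1)*(x + 1)*(x + 4)*(x^2 - 2*x - 8) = x*(x - 4)^2*(x - 1)*(x + 1)*(x + 4)*(x + 2)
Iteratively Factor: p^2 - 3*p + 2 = (p - 1)*(p - 2)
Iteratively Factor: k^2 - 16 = (k + 4)*(k - 4)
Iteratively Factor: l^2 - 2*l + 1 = (l - 1)*(l - 1)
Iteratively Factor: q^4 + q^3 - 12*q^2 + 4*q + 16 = (q + 1)*(q^3 - 12*q + 16) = (q - 2)*(q + 1)*(q^2 + 2*q - 8) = (q - 2)^2*(q + 1)*(q + 4)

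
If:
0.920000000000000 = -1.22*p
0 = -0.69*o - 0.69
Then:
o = -1.00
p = -0.75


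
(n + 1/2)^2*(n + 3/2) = n^3 + 5*n^2/2 + 7*n/4 + 3/8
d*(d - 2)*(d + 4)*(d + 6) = d^4 + 8*d^3 + 4*d^2 - 48*d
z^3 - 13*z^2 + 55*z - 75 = (z - 5)^2*(z - 3)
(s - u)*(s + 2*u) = s^2 + s*u - 2*u^2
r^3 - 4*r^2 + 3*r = r*(r - 3)*(r - 1)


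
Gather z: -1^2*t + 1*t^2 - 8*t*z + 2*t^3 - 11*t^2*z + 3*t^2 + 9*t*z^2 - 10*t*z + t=2*t^3 + 4*t^2 + 9*t*z^2 + z*(-11*t^2 - 18*t)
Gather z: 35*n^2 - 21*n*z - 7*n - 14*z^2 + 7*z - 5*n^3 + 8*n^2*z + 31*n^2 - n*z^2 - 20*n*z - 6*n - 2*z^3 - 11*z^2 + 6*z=-5*n^3 + 66*n^2 - 13*n - 2*z^3 + z^2*(-n - 25) + z*(8*n^2 - 41*n + 13)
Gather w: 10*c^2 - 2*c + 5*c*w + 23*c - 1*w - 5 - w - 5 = 10*c^2 + 21*c + w*(5*c - 2) - 10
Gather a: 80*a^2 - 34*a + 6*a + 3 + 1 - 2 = 80*a^2 - 28*a + 2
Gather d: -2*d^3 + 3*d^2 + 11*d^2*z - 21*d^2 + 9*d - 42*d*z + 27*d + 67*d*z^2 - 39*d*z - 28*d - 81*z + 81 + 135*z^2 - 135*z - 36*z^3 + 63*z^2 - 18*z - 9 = -2*d^3 + d^2*(11*z - 18) + d*(67*z^2 - 81*z + 8) - 36*z^3 + 198*z^2 - 234*z + 72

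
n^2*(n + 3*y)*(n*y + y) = n^4*y + 3*n^3*y^2 + n^3*y + 3*n^2*y^2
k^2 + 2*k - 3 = (k - 1)*(k + 3)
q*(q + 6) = q^2 + 6*q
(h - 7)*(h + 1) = h^2 - 6*h - 7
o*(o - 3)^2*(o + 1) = o^4 - 5*o^3 + 3*o^2 + 9*o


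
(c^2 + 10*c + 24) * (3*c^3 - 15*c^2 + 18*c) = 3*c^5 + 15*c^4 - 60*c^3 - 180*c^2 + 432*c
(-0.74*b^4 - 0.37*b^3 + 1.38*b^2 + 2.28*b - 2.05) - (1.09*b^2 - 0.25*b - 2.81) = -0.74*b^4 - 0.37*b^3 + 0.29*b^2 + 2.53*b + 0.76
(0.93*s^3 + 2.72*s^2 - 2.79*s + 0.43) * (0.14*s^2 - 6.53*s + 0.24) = 0.1302*s^5 - 5.6921*s^4 - 17.929*s^3 + 18.9317*s^2 - 3.4775*s + 0.1032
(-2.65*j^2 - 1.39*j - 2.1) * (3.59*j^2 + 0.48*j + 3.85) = -9.5135*j^4 - 6.2621*j^3 - 18.4087*j^2 - 6.3595*j - 8.085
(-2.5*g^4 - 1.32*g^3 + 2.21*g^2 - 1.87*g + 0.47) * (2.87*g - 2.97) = -7.175*g^5 + 3.6366*g^4 + 10.2631*g^3 - 11.9306*g^2 + 6.9028*g - 1.3959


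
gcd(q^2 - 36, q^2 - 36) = q^2 - 36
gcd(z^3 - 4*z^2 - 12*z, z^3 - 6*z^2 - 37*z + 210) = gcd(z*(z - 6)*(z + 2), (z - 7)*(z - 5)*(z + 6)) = 1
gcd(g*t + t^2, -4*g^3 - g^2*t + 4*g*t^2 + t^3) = g + t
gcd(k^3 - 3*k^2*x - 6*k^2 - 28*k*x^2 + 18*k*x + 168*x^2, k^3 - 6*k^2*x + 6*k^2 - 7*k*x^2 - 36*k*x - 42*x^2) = -k + 7*x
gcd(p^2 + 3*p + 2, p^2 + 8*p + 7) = p + 1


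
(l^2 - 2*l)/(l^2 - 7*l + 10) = l/(l - 5)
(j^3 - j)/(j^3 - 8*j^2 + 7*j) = (j + 1)/(j - 7)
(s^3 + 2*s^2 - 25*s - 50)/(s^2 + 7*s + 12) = (s^3 + 2*s^2 - 25*s - 50)/(s^2 + 7*s + 12)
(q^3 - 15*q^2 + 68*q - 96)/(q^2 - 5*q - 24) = (q^2 - 7*q + 12)/(q + 3)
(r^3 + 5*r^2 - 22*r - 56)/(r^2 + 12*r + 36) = (r^3 + 5*r^2 - 22*r - 56)/(r^2 + 12*r + 36)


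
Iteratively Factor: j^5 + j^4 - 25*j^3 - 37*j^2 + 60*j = (j)*(j^4 + j^3 - 25*j^2 - 37*j + 60) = j*(j + 4)*(j^3 - 3*j^2 - 13*j + 15) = j*(j + 3)*(j + 4)*(j^2 - 6*j + 5) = j*(j - 5)*(j + 3)*(j + 4)*(j - 1)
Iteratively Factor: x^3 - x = (x + 1)*(x^2 - x) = x*(x + 1)*(x - 1)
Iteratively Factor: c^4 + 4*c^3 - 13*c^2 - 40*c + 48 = (c + 4)*(c^3 - 13*c + 12) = (c - 1)*(c + 4)*(c^2 + c - 12) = (c - 3)*(c - 1)*(c + 4)*(c + 4)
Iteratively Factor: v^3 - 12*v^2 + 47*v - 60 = (v - 3)*(v^2 - 9*v + 20) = (v - 4)*(v - 3)*(v - 5)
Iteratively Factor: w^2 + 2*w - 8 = (w + 4)*(w - 2)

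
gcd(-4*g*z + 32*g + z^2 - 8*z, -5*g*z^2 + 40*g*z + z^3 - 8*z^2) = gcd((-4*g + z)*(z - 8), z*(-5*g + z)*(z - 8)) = z - 8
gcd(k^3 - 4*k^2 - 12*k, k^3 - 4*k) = k^2 + 2*k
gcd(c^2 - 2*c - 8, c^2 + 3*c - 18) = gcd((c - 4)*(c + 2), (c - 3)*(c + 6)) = 1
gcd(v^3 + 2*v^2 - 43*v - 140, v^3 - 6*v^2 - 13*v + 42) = v - 7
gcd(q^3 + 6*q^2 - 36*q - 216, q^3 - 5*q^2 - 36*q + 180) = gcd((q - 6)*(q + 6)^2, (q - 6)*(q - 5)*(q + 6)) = q^2 - 36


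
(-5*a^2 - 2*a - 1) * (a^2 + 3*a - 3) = -5*a^4 - 17*a^3 + 8*a^2 + 3*a + 3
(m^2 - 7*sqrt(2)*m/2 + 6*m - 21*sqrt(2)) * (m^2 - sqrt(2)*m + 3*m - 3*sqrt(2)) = m^4 - 9*sqrt(2)*m^3/2 + 9*m^3 - 81*sqrt(2)*m^2/2 + 25*m^2 - 81*sqrt(2)*m + 63*m + 126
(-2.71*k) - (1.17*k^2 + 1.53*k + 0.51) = -1.17*k^2 - 4.24*k - 0.51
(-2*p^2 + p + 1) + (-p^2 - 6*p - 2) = -3*p^2 - 5*p - 1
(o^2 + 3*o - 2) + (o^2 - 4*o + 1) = 2*o^2 - o - 1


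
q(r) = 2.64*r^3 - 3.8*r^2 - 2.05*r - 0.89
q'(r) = 7.92*r^2 - 7.6*r - 2.05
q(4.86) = 202.44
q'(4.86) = 148.08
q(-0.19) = -0.66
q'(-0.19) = -0.32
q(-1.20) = -8.46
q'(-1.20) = 18.47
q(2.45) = 10.10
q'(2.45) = 26.87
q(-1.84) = -26.43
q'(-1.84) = 38.75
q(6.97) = 694.14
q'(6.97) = 329.74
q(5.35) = 283.64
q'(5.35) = 183.98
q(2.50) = 11.48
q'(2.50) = 28.45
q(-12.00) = -5085.41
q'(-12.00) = 1229.63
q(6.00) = 420.25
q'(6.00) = 237.47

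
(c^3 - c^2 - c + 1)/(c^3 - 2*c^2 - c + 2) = (c - 1)/(c - 2)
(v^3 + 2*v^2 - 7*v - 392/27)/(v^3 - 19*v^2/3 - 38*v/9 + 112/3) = (v + 7/3)/(v - 6)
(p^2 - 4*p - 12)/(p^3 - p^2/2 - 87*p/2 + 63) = 2*(p + 2)/(2*p^2 + 11*p - 21)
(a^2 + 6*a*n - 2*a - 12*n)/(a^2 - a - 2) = (a + 6*n)/(a + 1)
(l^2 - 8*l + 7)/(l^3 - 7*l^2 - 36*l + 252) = (l - 1)/(l^2 - 36)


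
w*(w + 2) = w^2 + 2*w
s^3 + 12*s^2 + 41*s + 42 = (s + 2)*(s + 3)*(s + 7)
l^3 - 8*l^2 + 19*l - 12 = (l - 4)*(l - 3)*(l - 1)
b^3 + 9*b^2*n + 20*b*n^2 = b*(b + 4*n)*(b + 5*n)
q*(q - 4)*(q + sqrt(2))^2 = q^4 - 4*q^3 + 2*sqrt(2)*q^3 - 8*sqrt(2)*q^2 + 2*q^2 - 8*q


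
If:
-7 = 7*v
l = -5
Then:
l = -5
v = -1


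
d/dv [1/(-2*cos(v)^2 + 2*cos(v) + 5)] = 2*(sin(v) - sin(2*v))/(2*cos(v) - cos(2*v) + 4)^2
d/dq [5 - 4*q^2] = -8*q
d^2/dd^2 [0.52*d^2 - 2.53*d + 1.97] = 1.04000000000000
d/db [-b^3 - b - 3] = -3*b^2 - 1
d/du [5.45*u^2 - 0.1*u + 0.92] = 10.9*u - 0.1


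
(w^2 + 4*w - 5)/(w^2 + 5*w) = (w - 1)/w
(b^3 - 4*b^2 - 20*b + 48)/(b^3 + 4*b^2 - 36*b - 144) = (b - 2)/(b + 6)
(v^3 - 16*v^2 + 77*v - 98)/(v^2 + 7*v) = (v^3 - 16*v^2 + 77*v - 98)/(v*(v + 7))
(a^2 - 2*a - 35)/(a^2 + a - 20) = (a - 7)/(a - 4)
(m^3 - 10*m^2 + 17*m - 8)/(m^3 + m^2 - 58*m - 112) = (m^2 - 2*m + 1)/(m^2 + 9*m + 14)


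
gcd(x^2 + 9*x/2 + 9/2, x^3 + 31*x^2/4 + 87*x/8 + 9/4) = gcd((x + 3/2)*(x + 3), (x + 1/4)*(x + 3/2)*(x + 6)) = x + 3/2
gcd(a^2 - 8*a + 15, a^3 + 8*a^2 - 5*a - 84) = a - 3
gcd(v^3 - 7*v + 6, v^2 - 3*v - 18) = v + 3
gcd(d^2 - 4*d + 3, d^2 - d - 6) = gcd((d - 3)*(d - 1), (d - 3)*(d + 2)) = d - 3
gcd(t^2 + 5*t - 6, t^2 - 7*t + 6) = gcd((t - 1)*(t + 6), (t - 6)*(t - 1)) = t - 1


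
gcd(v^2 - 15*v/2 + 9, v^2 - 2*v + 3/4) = v - 3/2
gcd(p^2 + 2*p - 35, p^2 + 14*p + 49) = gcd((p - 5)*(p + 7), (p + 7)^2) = p + 7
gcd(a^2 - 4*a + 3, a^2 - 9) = a - 3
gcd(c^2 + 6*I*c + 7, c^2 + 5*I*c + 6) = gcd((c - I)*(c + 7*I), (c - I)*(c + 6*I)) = c - I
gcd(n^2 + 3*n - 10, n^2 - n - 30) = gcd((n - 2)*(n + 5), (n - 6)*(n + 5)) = n + 5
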